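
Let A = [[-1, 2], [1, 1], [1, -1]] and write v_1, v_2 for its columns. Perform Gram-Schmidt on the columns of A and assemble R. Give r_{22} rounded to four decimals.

v_1 = (-1, 1, 1); ‖v_1‖ = 1.7321, so q_1 = (-0.5774, 0.5774, 0.5774).
q_1·v_2 = (-0.5774)·2 + 0.5774·1 + 0.5774·(-1) = -1.1547.
u_2 = v_2 + 1.1547·q_1 = (1.3333, 1.6667, -0.3333).
r_{22} = ‖u_2‖ = 2.1602.

r_{22} = 2.1602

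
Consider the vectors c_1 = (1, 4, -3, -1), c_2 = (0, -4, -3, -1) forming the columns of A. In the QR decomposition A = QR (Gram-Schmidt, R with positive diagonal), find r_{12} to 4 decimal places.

r_{12} = -1.1547

q_1 = c_1/‖c_1‖ = (1, 4, -3, -1)/5.1962 = (0.1925, 0.7698, -0.5774, -0.1925).
r_{12} = q_1·c_2 = -1.1547.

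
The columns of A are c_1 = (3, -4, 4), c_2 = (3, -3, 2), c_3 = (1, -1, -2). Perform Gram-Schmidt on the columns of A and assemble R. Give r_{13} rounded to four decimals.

e_1 = c_1/‖c_1‖ = (3, -4, 4)/6.4031 = (0.4685, -0.6247, 0.6247).
r_{13} = e_1·c_3 = -0.1562.

r_{13} = -0.1562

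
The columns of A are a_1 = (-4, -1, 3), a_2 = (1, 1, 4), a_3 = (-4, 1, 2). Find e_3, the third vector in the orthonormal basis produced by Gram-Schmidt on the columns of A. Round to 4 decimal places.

e_3 = (-0.3420, 0.9282, -0.1466)

a_1 = (-4, -1, 3); ‖a_1‖ = 5.0990, so e_1 = (-0.7845, -0.1961, 0.5883).
e_1·a_2 = (-0.7845)·1 + (-0.1961)·1 + 0.5883·4 = 1.3728.
u_2 = a_2 − 1.3728·e_1 = (2.0769, 1.2692, 3.1923).
‖u_2‖ = 4.0144, so e_2 = (0.5174, 0.3162, 0.7952).
e_1·a_3 = (-0.7845)·(-4) + (-0.1961)·1 + 0.5883·2 = 4.1184; e_2·a_3 = 0.5174·(-4) + 0.3162·1 + 0.7952·2 = -0.1629.
u_3 = a_3 − 4.1184·e_1 + 0.1629·e_2 = (-0.6850, 1.8592, -0.2936).
‖u_3‖ = 2.0030, so e_3 = (-0.3420, 0.9282, -0.1466).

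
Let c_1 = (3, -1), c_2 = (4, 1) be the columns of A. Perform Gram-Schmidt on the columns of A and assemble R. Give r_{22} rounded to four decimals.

r_{22} = 2.2136

c_1 = (3, -1); ‖c_1‖ = 3.1623, so q_1 = (0.9487, -0.3162).
q_1·c_2 = 0.9487·4 + (-0.3162)·1 = 3.4785.
u_2 = c_2 − 3.4785·q_1 = (0.7000, 2.1000).
r_{22} = ‖u_2‖ = 2.2136.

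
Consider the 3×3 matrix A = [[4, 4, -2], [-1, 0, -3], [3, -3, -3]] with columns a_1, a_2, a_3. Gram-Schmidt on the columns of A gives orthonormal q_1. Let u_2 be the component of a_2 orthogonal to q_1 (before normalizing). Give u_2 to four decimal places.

u_2 = (2.9231, 0.2692, -3.8077)

a_1 = (4, -1, 3); ‖a_1‖ = 5.0990, so q_1 = (0.7845, -0.1961, 0.5883).
q_1·a_2 = 0.7845·4 + (-0.1961)·0 + 0.5883·(-3) = 1.3728.
u_2 = a_2 − 1.3728·q_1 = (2.9231, 0.2692, -3.8077).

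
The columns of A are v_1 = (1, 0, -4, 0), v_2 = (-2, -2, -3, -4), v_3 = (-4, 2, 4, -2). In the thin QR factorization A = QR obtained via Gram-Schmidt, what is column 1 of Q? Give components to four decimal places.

v_1 = (1, 0, -4, 0); ‖v_1‖ = 4.1231, so e_1 = (0.2425, 0.0000, -0.9701, 0.0000).

e_1 = (0.2425, 0.0000, -0.9701, 0.0000)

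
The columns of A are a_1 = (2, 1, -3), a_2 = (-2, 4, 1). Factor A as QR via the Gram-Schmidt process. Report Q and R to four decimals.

Q = [[0.5345, -0.3483], [0.2673, 0.9340], [-0.8018, 0.0792]], R = [[3.7417, -0.8018], [0.0000, 4.5119]]

e_1 = a_1/‖a_1‖ = (2, 1, -3)/3.7417 = (0.5345, 0.2673, -0.8018).
r_{12} = e_1·a_2 = -0.8018.
u_2 = a_2 + 0.8018·e_1 = (-1.5714, 4.2143, 0.3571).
‖u_2‖ = 4.5119, so e_2 = (-0.3483, 0.9340, 0.0792).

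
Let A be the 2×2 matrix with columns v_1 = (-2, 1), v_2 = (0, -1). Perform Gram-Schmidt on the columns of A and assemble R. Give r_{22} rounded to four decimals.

e_1 = v_1/‖v_1‖ = (-2, 1)/2.2361 = (-0.8944, 0.4472).
r_{12} = e_1·v_2 = -0.4472.
u_2 = v_2 + 0.4472·e_1 = (-0.4000, -0.8000).
r_{22} = ‖u_2‖ = 0.8944.

r_{22} = 0.8944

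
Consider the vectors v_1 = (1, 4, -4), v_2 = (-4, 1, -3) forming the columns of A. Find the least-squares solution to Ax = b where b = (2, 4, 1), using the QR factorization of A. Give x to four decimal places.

v_1 = (1, 4, -4); ‖v_1‖ = 5.7446, so q_1 = (0.1741, 0.6963, -0.6963).
q_1·v_2 = 0.1741·(-4) + 0.6963·1 + (-0.6963)·(-3) = 2.0889.
u_2 = v_2 − 2.0889·q_1 = (-4.3636, -0.4545, -1.5455).
‖u_2‖ = 4.6515, so q_2 = (-0.9381, -0.0977, -0.3322).
Qᵀb = (2.4371, -2.5994).
Back-substitute: x_2 = -2.5994/4.6515 = -0.5588.
x_1 = (2.4371 − 2.0889·(-0.5588))/5.7446 = 0.6275.

x = (0.6275, -0.5588)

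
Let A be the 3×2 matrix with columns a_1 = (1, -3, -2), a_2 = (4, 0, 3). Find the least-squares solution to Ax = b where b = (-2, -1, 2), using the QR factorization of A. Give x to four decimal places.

x = (-0.2283, -0.0983)

a_1 = (1, -3, -2); ‖a_1‖ = 3.7417, so e_1 = (0.2673, -0.8018, -0.5345).
e_1·a_2 = 0.2673·4 + (-0.8018)·0 + (-0.5345)·3 = -0.5345.
u_2 = a_2 + 0.5345·e_1 = (4.1429, -0.4286, 2.7143).
‖u_2‖ = 4.9713, so e_2 = (0.8333, -0.0862, 0.5460).
Qᵀb = (-0.8018, -0.4885).
Back-substitute: x_2 = -0.4885/4.9713 = -0.0983.
x_1 = (-0.8018 + 0.5345·(-0.0983))/3.7417 = -0.2283.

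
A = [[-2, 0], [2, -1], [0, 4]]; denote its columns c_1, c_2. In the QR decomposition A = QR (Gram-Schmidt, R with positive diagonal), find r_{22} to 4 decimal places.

r_{22} = 4.0620

c_1 = (-2, 2, 0); ‖c_1‖ = 2.8284, so q_1 = (-0.7071, 0.7071, 0.0000).
q_1·c_2 = (-0.7071)·0 + 0.7071·(-1) + 0.0000·4 = -0.7071.
u_2 = c_2 + 0.7071·q_1 = (-0.5000, -0.5000, 4.0000).
r_{22} = ‖u_2‖ = 4.0620.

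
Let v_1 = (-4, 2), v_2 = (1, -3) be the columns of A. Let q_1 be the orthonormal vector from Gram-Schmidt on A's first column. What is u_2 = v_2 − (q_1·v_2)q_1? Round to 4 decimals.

u_2 = (-1.0000, -2.0000)

v_1 = (-4, 2); ‖v_1‖ = 4.4721, so q_1 = (-0.8944, 0.4472).
q_1·v_2 = (-0.8944)·1 + 0.4472·(-3) = -2.2361.
u_2 = v_2 + 2.2361·q_1 = (-1.0000, -2.0000).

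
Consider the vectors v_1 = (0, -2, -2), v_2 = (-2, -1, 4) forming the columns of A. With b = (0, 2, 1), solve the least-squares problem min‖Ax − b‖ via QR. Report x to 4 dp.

x = (-0.8636, -0.1515)

e_1 = v_1/‖v_1‖ = (0, -2, -2)/2.8284 = (0.0000, -0.7071, -0.7071).
r_{12} = e_1·v_2 = -2.1213.
u_2 = v_2 + 2.1213·e_1 = (-2.0000, -2.5000, 2.5000).
‖u_2‖ = 4.0620, so e_2 = (-0.4924, -0.6155, 0.6155).
Qᵀb = (-2.1213, -0.6155).
Back-substitute: x_2 = -0.6155/4.0620 = -0.1515.
x_1 = (-2.1213 + 2.1213·(-0.1515))/2.8284 = -0.8636.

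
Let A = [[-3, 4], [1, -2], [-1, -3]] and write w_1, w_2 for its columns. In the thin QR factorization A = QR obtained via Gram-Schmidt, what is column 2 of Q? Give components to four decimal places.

e_2 = (0.2357, -0.2357, -0.9428)

e_1 = w_1/‖w_1‖ = (-3, 1, -1)/3.3166 = (-0.9045, 0.3015, -0.3015).
r_{12} = e_1·w_2 = -3.3166.
u_2 = w_2 + 3.3166·e_1 = (1.0000, -1.0000, -4.0000).
‖u_2‖ = 4.2426, so e_2 = (0.2357, -0.2357, -0.9428).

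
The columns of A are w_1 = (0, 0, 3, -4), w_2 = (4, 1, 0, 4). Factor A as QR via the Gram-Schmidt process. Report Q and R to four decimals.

Q = [[0.0000, 0.8384], [0.0000, 0.2096], [0.6000, 0.4025], [-0.8000, 0.3018]], R = [[5.0000, -3.2000], [0.0000, 4.7707]]

w_1 = (0, 0, 3, -4); ‖w_1‖ = 5.0000, so e_1 = (0.0000, 0.0000, 0.6000, -0.8000).
e_1·w_2 = 0.0000·4 + 0.0000·1 + 0.6000·0 + (-0.8000)·4 = -3.2000.
u_2 = w_2 + 3.2000·e_1 = (4.0000, 1.0000, 1.9200, 1.4400).
‖u_2‖ = 4.7707, so e_2 = (0.8384, 0.2096, 0.4025, 0.3018).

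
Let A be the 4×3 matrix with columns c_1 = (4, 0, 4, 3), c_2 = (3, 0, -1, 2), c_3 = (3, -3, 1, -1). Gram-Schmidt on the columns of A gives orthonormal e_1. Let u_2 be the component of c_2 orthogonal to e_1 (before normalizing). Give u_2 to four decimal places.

u_2 = (1.6341, 0.0000, -2.3659, 0.9756)

c_1 = (4, 0, 4, 3); ‖c_1‖ = 6.4031, so e_1 = (0.6247, 0.0000, 0.6247, 0.4685).
e_1·c_2 = 0.6247·3 + 0.0000·0 + 0.6247·(-1) + 0.4685·2 = 2.1864.
u_2 = c_2 − 2.1864·e_1 = (1.6341, 0.0000, -2.3659, 0.9756).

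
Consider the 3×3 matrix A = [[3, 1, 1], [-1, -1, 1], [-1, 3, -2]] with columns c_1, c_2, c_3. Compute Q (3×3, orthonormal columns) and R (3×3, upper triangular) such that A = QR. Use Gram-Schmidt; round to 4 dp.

c_1 = (3, -1, -1); ‖c_1‖ = 3.3166, so q_1 = (0.9045, -0.3015, -0.3015).
q_1·c_2 = 0.9045·1 + (-0.3015)·(-1) + (-0.3015)·3 = 0.3015.
u_2 = c_2 − 0.3015·q_1 = (0.7273, -0.9091, 3.0909).
‖u_2‖ = 3.3029, so q_2 = (0.2202, -0.2752, 0.9358).
q_1·c_3 = 0.9045·1 + (-0.3015)·1 + (-0.3015)·(-2) = 1.2060; q_2·c_3 = 0.2202·1 + (-0.2752)·1 + 0.9358·(-2) = -1.9267.
u_3 = c_3 − 1.2060·q_1 + 1.9267·q_2 = (0.3333, 0.8333, 0.1667).
‖u_3‖ = 0.9129, so q_3 = (0.3651, 0.9129, 0.1826).

Q = [[0.9045, 0.2202, 0.3651], [-0.3015, -0.2752, 0.9129], [-0.3015, 0.9358, 0.1826]], R = [[3.3166, 0.3015, 1.2060], [0.0000, 3.3029, -1.9267], [0.0000, 0.0000, 0.9129]]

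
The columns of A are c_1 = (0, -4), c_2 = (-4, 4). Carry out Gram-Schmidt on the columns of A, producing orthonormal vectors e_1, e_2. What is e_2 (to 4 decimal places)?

e_2 = (-1.0000, 0.0000)

c_1 = (0, -4); ‖c_1‖ = 4.0000, so e_1 = (0.0000, -1.0000).
e_1·c_2 = 0.0000·(-4) + (-1.0000)·4 = -4.0000.
u_2 = c_2 + 4.0000·e_1 = (-4.0000, 0.0000).
‖u_2‖ = 4.0000, so e_2 = (-1.0000, 0.0000).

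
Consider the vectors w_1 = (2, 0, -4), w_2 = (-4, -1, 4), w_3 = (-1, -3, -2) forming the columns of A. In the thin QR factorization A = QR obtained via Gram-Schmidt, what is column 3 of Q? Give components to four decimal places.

q_1 = w_1/‖w_1‖ = (2, 0, -4)/4.4721 = (0.4472, 0.0000, -0.8944).
r_{12} = q_1·w_2 = -5.3666.
u_2 = w_2 + 5.3666·q_1 = (-1.6000, -1.0000, -0.8000).
‖u_2‖ = 2.0494, so q_2 = (-0.7807, -0.4880, -0.3904).
r_{13} = q_1·w_3 = 1.3416; r_{23} = q_2·w_3 = 3.0253.
u_3 = w_3 − 1.3416·q_1 − 3.0253·q_2 = (0.7619, -1.5238, 0.3810).
‖u_3‖ = 1.7457, so q_3 = (0.4364, -0.8729, 0.2182).

q_3 = (0.4364, -0.8729, 0.2182)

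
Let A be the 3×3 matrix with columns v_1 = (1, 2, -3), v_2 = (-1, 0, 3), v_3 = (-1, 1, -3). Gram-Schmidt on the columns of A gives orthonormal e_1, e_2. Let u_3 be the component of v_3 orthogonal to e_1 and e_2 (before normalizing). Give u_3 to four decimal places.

v_1 = (1, 2, -3); ‖v_1‖ = 3.7417, so e_1 = (0.2673, 0.5345, -0.8018).
e_1·v_2 = 0.2673·(-1) + 0.5345·0 + (-0.8018)·3 = -2.6726.
u_2 = v_2 + 2.6726·e_1 = (-0.2857, 1.4286, 0.8571).
‖u_2‖ = 1.6903, so e_2 = (-0.1690, 0.8452, 0.5071).
e_1·v_3 = 0.2673·(-1) + 0.5345·1 + (-0.8018)·(-3) = 2.6726; e_2·v_3 = (-0.1690)·(-1) + 0.8452·1 + 0.5071·(-3) = -0.5071.
u_3 = v_3 − 2.6726·e_1 + 0.5071·e_2 = (-1.8000, 0.0000, -0.6000).

u_3 = (-1.8000, 0.0000, -0.6000)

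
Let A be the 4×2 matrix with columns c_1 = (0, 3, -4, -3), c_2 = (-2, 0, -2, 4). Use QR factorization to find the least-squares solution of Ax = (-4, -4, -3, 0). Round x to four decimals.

c_1 = (0, 3, -4, -3); ‖c_1‖ = 5.8310, so q_1 = (0.0000, 0.5145, -0.6860, -0.5145).
q_1·c_2 = 0.0000·(-2) + 0.5145·0 + (-0.6860)·(-2) + (-0.5145)·4 = -0.6860.
u_2 = c_2 + 0.6860·q_1 = (-2.0000, 0.3529, -2.4706, 3.6471).
‖u_2‖ = 4.8507, so q_2 = (-0.4123, 0.0728, -0.5093, 0.7519).
Qᵀb = (0.0000, 2.8862).
Back-substitute: x_2 = 2.8862/4.8507 = 0.5950.
x_1 = (0.0000 + 0.6860·0.5950)/5.8310 = 0.0700.

x = (0.0700, 0.5950)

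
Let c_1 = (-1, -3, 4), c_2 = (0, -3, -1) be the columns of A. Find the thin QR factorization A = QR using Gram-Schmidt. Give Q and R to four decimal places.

c_1 = (-1, -3, 4); ‖c_1‖ = 5.0990, so q_1 = (-0.1961, -0.5883, 0.7845).
q_1·c_2 = (-0.1961)·0 + (-0.5883)·(-3) + 0.7845·(-1) = 0.9806.
u_2 = c_2 − 0.9806·q_1 = (0.1923, -2.4231, -1.7692).
‖u_2‖ = 3.0064, so q_2 = (0.0640, -0.8060, -0.5885).

Q = [[-0.1961, 0.0640], [-0.5883, -0.8060], [0.7845, -0.5885]], R = [[5.0990, 0.9806], [0.0000, 3.0064]]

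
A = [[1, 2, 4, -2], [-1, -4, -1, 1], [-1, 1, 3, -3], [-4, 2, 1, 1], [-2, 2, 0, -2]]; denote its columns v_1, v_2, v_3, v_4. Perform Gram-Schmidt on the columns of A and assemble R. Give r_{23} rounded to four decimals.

r_{23} = 3.1622

v_1 = (1, -1, -1, -4, -2); ‖v_1‖ = 4.7958, so q_1 = (0.2085, -0.2085, -0.2085, -0.8341, -0.4170).
q_1·v_2 = 0.2085·2 + (-0.2085)·(-4) + (-0.2085)·1 + (-0.8341)·2 + (-0.4170)·2 = -1.4596.
u_2 = v_2 + 1.4596·q_1 = (2.3043, -4.3043, 0.6957, 0.7826, 1.3913).
‖u_2‖ = 5.1836, so q_2 = (0.4445, -0.8304, 0.1342, 0.1510, 0.2684).
r_{23} = q_2·v_3 = 3.1622.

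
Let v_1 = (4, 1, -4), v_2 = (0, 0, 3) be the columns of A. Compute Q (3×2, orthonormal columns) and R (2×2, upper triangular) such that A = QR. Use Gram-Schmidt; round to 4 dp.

Q = [[0.6963, 0.6755], [0.1741, 0.1689], [-0.6963, 0.7177]], R = [[5.7446, -2.0889], [0.0000, 2.1532]]

v_1 = (4, 1, -4); ‖v_1‖ = 5.7446, so e_1 = (0.6963, 0.1741, -0.6963).
e_1·v_2 = 0.6963·0 + 0.1741·0 + (-0.6963)·3 = -2.0889.
u_2 = v_2 + 2.0889·e_1 = (1.4545, 0.3636, 1.5455).
‖u_2‖ = 2.1532, so e_2 = (0.6755, 0.1689, 0.7177).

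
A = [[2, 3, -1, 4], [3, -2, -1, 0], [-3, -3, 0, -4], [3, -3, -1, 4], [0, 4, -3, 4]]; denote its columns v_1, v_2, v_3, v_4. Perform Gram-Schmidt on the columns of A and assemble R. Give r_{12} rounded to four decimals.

v_1 = (2, 3, -3, 3, 0); ‖v_1‖ = 5.5678, so q_1 = (0.3592, 0.5388, -0.5388, 0.5388, 0.0000).
r_{12} = q_1·v_2 = 0.0000.

r_{12} = 0.0000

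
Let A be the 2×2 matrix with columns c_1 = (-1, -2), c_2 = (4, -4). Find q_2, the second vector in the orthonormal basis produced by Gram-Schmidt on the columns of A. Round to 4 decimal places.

q_1 = c_1/‖c_1‖ = (-1, -2)/2.2361 = (-0.4472, -0.8944).
r_{12} = q_1·c_2 = 1.7889.
u_2 = c_2 − 1.7889·q_1 = (4.8000, -2.4000).
‖u_2‖ = 5.3666, so q_2 = (0.8944, -0.4472).

q_2 = (0.8944, -0.4472)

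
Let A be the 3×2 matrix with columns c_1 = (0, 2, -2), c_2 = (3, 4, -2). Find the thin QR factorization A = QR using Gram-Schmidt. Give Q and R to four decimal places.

c_1 = (0, 2, -2); ‖c_1‖ = 2.8284, so q_1 = (0.0000, 0.7071, -0.7071).
q_1·c_2 = 0.0000·3 + 0.7071·4 + (-0.7071)·(-2) = 4.2426.
u_2 = c_2 − 4.2426·q_1 = (3.0000, 1.0000, 1.0000).
‖u_2‖ = 3.3166, so q_2 = (0.9045, 0.3015, 0.3015).

Q = [[0.0000, 0.9045], [0.7071, 0.3015], [-0.7071, 0.3015]], R = [[2.8284, 4.2426], [0.0000, 3.3166]]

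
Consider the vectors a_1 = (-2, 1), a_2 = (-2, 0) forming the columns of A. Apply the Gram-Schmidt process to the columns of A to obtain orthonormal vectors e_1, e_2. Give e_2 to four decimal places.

a_1 = (-2, 1); ‖a_1‖ = 2.2361, so e_1 = (-0.8944, 0.4472).
e_1·a_2 = (-0.8944)·(-2) + 0.4472·0 = 1.7889.
u_2 = a_2 − 1.7889·e_1 = (-0.4000, -0.8000).
‖u_2‖ = 0.8944, so e_2 = (-0.4472, -0.8944).

e_2 = (-0.4472, -0.8944)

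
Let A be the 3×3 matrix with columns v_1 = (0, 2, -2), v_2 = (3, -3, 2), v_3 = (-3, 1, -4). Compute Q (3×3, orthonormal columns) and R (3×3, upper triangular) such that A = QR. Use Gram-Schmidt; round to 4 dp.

Q = [[0.0000, 0.9733, -0.2294], [0.7071, -0.1622, -0.6882], [-0.7071, -0.1622, -0.6882]], R = [[2.8284, -3.5355, 3.5355], [0.0000, 3.0822, -2.4333], [0.0000, 0.0000, 2.7530]]

v_1 = (0, 2, -2); ‖v_1‖ = 2.8284, so e_1 = (0.0000, 0.7071, -0.7071).
e_1·v_2 = 0.0000·3 + 0.7071·(-3) + (-0.7071)·2 = -3.5355.
u_2 = v_2 + 3.5355·e_1 = (3.0000, -0.5000, -0.5000).
‖u_2‖ = 3.0822, so e_2 = (0.9733, -0.1622, -0.1622).
e_1·v_3 = 0.0000·(-3) + 0.7071·1 + (-0.7071)·(-4) = 3.5355; e_2·v_3 = 0.9733·(-3) + (-0.1622)·1 + (-0.1622)·(-4) = -2.4333.
u_3 = v_3 − 3.5355·e_1 + 2.4333·e_2 = (-0.6316, -1.8947, -1.8947).
‖u_3‖ = 2.7530, so e_3 = (-0.2294, -0.6882, -0.6882).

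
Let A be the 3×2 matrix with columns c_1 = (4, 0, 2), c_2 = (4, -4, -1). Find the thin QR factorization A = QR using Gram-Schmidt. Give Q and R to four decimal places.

c_1 = (4, 0, 2); ‖c_1‖ = 4.4721, so e_1 = (0.8944, 0.0000, 0.4472).
e_1·c_2 = 0.8944·4 + 0.0000·(-4) + 0.4472·(-1) = 3.1305.
u_2 = c_2 − 3.1305·e_1 = (1.2000, -4.0000, -2.4000).
‖u_2‖ = 4.8166, so e_2 = (0.2491, -0.8305, -0.4983).

Q = [[0.8944, 0.2491], [0.0000, -0.8305], [0.4472, -0.4983]], R = [[4.4721, 3.1305], [0.0000, 4.8166]]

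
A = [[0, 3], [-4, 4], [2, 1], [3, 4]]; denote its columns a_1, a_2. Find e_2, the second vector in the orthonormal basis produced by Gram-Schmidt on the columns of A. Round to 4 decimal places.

a_1 = (0, -4, 2, 3); ‖a_1‖ = 5.3852, so e_1 = (0.0000, -0.7428, 0.3714, 0.5571).
e_1·a_2 = 0.0000·3 + (-0.7428)·4 + 0.3714·1 + 0.5571·4 = -0.3714.
u_2 = a_2 + 0.3714·e_1 = (3.0000, 3.7241, 1.1379, 4.2069).
‖u_2‖ = 6.4701, so e_2 = (0.4637, 0.5756, 0.1759, 0.6502).

e_2 = (0.4637, 0.5756, 0.1759, 0.6502)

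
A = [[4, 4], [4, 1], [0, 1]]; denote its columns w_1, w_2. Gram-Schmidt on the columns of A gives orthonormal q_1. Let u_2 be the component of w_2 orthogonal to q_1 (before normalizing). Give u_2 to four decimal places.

u_2 = (1.5000, -1.5000, 1.0000)

w_1 = (4, 4, 0); ‖w_1‖ = 5.6569, so q_1 = (0.7071, 0.7071, 0.0000).
q_1·w_2 = 0.7071·4 + 0.7071·1 + 0.0000·1 = 3.5355.
u_2 = w_2 − 3.5355·q_1 = (1.5000, -1.5000, 1.0000).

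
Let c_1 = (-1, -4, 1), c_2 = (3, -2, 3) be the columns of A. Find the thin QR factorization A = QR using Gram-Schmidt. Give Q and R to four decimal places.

c_1 = (-1, -4, 1); ‖c_1‖ = 4.2426, so e_1 = (-0.2357, -0.9428, 0.2357).
e_1·c_2 = (-0.2357)·3 + (-0.9428)·(-2) + 0.2357·3 = 1.8856.
u_2 = c_2 − 1.8856·e_1 = (3.4444, -0.2222, 2.5556).
‖u_2‖ = 4.2947, so e_2 = (0.8020, -0.0517, 0.5950).

Q = [[-0.2357, 0.8020], [-0.9428, -0.0517], [0.2357, 0.5950]], R = [[4.2426, 1.8856], [0.0000, 4.2947]]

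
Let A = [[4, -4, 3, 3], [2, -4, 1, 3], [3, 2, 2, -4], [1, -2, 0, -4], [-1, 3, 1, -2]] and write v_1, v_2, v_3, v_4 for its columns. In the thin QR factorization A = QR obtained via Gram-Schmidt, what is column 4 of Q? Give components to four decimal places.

e_4 = (0.1058, 0.0694, -0.0061, -0.9185, -0.3747)

v_1 = (4, 2, 3, 1, -1); ‖v_1‖ = 5.5678, so e_1 = (0.7184, 0.3592, 0.5388, 0.1796, -0.1796).
e_1·v_2 = 0.7184·(-4) + 0.3592·(-4) + 0.5388·2 + 0.1796·(-2) + (-0.1796)·3 = -4.1309.
u_2 = v_2 + 4.1309·e_1 = (-1.0323, -2.5161, 4.2258, -1.2581, 2.2581).
‖u_2‖ = 5.6511, so e_2 = (-0.1827, -0.4452, 0.7478, -0.2226, 0.3996).
e_1·v_3 = 0.7184·3 + 0.3592·1 + 0.5388·2 + 0.1796·0 + (-0.1796)·1 = 3.4125; e_2·v_3 = (-0.1827)·3 + (-0.4452)·1 + 0.7478·2 + (-0.2226)·0 + 0.3996·1 = 0.9019.
u_3 = v_3 − 3.4125·e_1 − 0.9019·e_2 = (0.7131, 0.1758, -0.5131, -0.4121, 1.2525).
‖u_3‖ = 1.5942, so e_3 = (0.4473, 0.1102, -0.3219, -0.2585, 0.7857).
e_1·v_4 = 0.7184·3 + 0.3592·3 + 0.5388·(-4) + 0.1796·(-4) + (-0.1796)·(-2) = 0.7184; e_2·v_4 = (-0.1827)·3 + (-0.4452)·3 + 0.7478·(-4) + (-0.2226)·(-4) + 0.3996·(-2) = -4.7835; e_3·v_4 = 0.4473·3 + 0.1102·3 + (-0.3219)·(-4) + (-0.2585)·(-4) + 0.7857·(-2) = 2.4230.
u_4 = v_4 − 0.7184·e_1 + 4.7835·e_2 − 2.4230·e_3 = (0.5262, 0.3450, -0.0302, -4.5676, -1.8633).
‖u_4‖ = 4.9731, so e_4 = (0.1058, 0.0694, -0.0061, -0.9185, -0.3747).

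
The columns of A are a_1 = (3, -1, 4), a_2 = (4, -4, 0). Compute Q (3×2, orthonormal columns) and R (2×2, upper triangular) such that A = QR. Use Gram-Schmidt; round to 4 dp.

q_1 = a_1/‖a_1‖ = (3, -1, 4)/5.0990 = (0.5883, -0.1961, 0.7845).
r_{12} = q_1·a_2 = 3.1379.
u_2 = a_2 − 3.1379·q_1 = (2.1538, -3.3846, -2.4615).
‖u_2‖ = 4.7068, so q_2 = (0.4576, -0.7191, -0.5230).

Q = [[0.5883, 0.4576], [-0.1961, -0.7191], [0.7845, -0.5230]], R = [[5.0990, 3.1379], [0.0000, 4.7068]]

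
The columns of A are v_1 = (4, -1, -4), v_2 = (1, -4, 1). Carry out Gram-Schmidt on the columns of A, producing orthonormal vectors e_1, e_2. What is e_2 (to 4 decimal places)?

e_1 = v_1/‖v_1‖ = (4, -1, -4)/5.7446 = (0.6963, -0.1741, -0.6963).
r_{12} = e_1·v_2 = 0.6963.
u_2 = v_2 − 0.6963·e_1 = (0.5152, -3.8788, 1.4848).
‖u_2‖ = 4.1851, so e_2 = (0.1231, -0.9268, 0.3548).

e_2 = (0.1231, -0.9268, 0.3548)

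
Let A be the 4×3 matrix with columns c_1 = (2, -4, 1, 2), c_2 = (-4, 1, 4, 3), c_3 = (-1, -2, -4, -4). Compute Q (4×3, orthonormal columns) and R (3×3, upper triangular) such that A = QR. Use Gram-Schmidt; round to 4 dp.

Q = [[0.4000, -0.5937, -0.6804], [-0.8000, 0.1051, -0.5834], [0.2000, 0.6308, -0.2716], [0.4000, 0.4885, -0.3506]], R = [[5.0000, -0.4000, -1.2000], [0.0000, 6.4684, -4.0938], [0.0000, 0.0000, 4.3360]]

c_1 = (2, -4, 1, 2); ‖c_1‖ = 5.0000, so e_1 = (0.4000, -0.8000, 0.2000, 0.4000).
e_1·c_2 = 0.4000·(-4) + (-0.8000)·1 + 0.2000·4 + 0.4000·3 = -0.4000.
u_2 = c_2 + 0.4000·e_1 = (-3.8400, 0.6800, 4.0800, 3.1600).
‖u_2‖ = 6.4684, so e_2 = (-0.5937, 0.1051, 0.6308, 0.4885).
e_1·c_3 = 0.4000·(-1) + (-0.8000)·(-2) + 0.2000·(-4) + 0.4000·(-4) = -1.2000; e_2·c_3 = (-0.5937)·(-1) + 0.1051·(-2) + 0.6308·(-4) + 0.4885·(-4) = -4.0938.
u_3 = c_3 + 1.2000·e_1 + 4.0938·e_2 = (-2.9503, -2.5296, -1.1778, -1.5201).
‖u_3‖ = 4.3360, so e_3 = (-0.6804, -0.5834, -0.2716, -0.3506).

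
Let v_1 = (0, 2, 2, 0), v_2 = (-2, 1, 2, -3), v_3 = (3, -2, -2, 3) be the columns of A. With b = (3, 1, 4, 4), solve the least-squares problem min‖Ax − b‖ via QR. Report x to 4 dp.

x = (2.5000, 1.0000, 2.0000)

q_1 = v_1/‖v_1‖ = (0, 2, 2, 0)/2.8284 = (0.0000, 0.7071, 0.7071, 0.0000).
r_{12} = q_1·v_2 = 2.1213.
u_2 = v_2 − 2.1213·q_1 = (-2.0000, -0.5000, 0.5000, -3.0000).
‖u_2‖ = 3.6742, so q_2 = (-0.5443, -0.1361, 0.1361, -0.8165).
r_{13} = q_1·v_3 = -2.8284; r_{23} = q_2·v_3 = -4.0825.
u_3 = v_3 + 2.8284·q_1 + 4.0825·q_2 = (0.7778, -0.5556, 0.5556, -0.3333).
‖u_3‖ = 1.1547, so q_3 = (0.6736, -0.4811, 0.4811, -0.2887).
Qᵀb = (3.5355, -4.4907, 2.3094).
Back-substitute: x_3 = 2.3094/1.1547 = 2.0000.
x_2 = (-4.4907 + 4.0825·2.0000)/3.6742 = 1.0000.
x_1 = (3.5355 − 2.1213·1.0000 + 2.8284·2.0000)/2.8284 = 2.5000.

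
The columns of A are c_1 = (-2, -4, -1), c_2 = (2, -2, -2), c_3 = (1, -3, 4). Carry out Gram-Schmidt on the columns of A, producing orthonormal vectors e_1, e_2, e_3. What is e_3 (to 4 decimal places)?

e_3 = (0.4082, -0.4082, 0.8165)

c_1 = (-2, -4, -1); ‖c_1‖ = 4.5826, so e_1 = (-0.4364, -0.8729, -0.2182).
e_1·c_2 = (-0.4364)·2 + (-0.8729)·(-2) + (-0.2182)·(-2) = 1.3093.
u_2 = c_2 − 1.3093·e_1 = (2.5714, -0.8571, -1.7143).
‖u_2‖ = 3.2071, so e_2 = (0.8018, -0.2673, -0.5345).
e_1·c_3 = (-0.4364)·1 + (-0.8729)·(-3) + (-0.2182)·4 = 1.3093; e_2·c_3 = 0.8018·1 + (-0.2673)·(-3) + (-0.5345)·4 = -0.5345.
u_3 = c_3 − 1.3093·e_1 + 0.5345·e_2 = (2.0000, -2.0000, 4.0000).
‖u_3‖ = 4.8990, so e_3 = (0.4082, -0.4082, 0.8165).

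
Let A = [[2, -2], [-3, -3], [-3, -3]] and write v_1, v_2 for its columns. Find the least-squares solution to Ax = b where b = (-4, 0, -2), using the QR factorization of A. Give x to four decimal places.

x = (-0.8333, 1.1667)

v_1 = (2, -3, -3); ‖v_1‖ = 4.6904, so q_1 = (0.4264, -0.6396, -0.6396).
q_1·v_2 = 0.4264·(-2) + (-0.6396)·(-3) + (-0.6396)·(-3) = 2.9848.
u_2 = v_2 − 2.9848·q_1 = (-3.2727, -1.0909, -1.0909).
‖u_2‖ = 3.6181, so q_2 = (-0.9045, -0.3015, -0.3015).
Qᵀb = (-0.4264, 4.2212).
Back-substitute: x_2 = 4.2212/3.6181 = 1.1667.
x_1 = (-0.4264 − 2.9848·1.1667)/4.6904 = -0.8333.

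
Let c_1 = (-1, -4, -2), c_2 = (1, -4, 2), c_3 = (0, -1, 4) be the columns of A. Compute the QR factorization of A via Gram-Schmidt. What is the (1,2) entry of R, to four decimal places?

r_{12} = 2.4004

e_1 = c_1/‖c_1‖ = (-1, -4, -2)/4.5826 = (-0.2182, -0.8729, -0.4364).
r_{12} = e_1·c_2 = 2.4004.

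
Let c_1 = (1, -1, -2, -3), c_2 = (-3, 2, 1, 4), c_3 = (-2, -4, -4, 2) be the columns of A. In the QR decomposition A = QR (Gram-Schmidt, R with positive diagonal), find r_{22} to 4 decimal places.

r_{22} = 2.4358

c_1 = (1, -1, -2, -3); ‖c_1‖ = 3.8730, so q_1 = (0.2582, -0.2582, -0.5164, -0.7746).
q_1·c_2 = 0.2582·(-3) + (-0.2582)·2 + (-0.5164)·1 + (-0.7746)·4 = -4.9058.
u_2 = c_2 + 4.9058·q_1 = (-1.7333, 0.7333, -1.5333, 0.2000).
r_{22} = ‖u_2‖ = 2.4358.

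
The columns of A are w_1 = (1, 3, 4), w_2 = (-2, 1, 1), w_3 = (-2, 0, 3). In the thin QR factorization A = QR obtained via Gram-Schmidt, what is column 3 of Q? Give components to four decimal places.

e_3 = (-0.0874, -0.7863, 0.6116)

w_1 = (1, 3, 4); ‖w_1‖ = 5.0990, so e_1 = (0.1961, 0.5883, 0.7845).
e_1·w_2 = 0.1961·(-2) + 0.5883·1 + 0.7845·1 = 0.9806.
u_2 = w_2 − 0.9806·e_1 = (-2.1923, 0.4231, 0.2308).
‖u_2‖ = 2.2447, so e_2 = (-0.9767, 0.1885, 0.1028).
e_1·w_3 = 0.1961·(-2) + 0.5883·0 + 0.7845·3 = 1.9612; e_2·w_3 = (-0.9767)·(-2) + 0.1885·0 + 0.1028·3 = 2.2618.
u_3 = w_3 − 1.9612·e_1 − 2.2618·e_2 = (-0.1756, -1.5802, 1.2290).
‖u_3‖ = 2.0095, so e_3 = (-0.0874, -0.7863, 0.6116).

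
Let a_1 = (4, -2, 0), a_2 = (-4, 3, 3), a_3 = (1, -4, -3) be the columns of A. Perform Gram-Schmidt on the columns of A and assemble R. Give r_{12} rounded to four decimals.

a_1 = (4, -2, 0); ‖a_1‖ = 4.4721, so e_1 = (0.8944, -0.4472, 0.0000).
r_{12} = e_1·a_2 = -4.9193.

r_{12} = -4.9193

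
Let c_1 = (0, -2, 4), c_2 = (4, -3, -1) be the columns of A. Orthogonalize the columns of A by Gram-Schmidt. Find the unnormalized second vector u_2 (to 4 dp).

u_2 = (4.0000, -2.8000, -1.4000)

c_1 = (0, -2, 4); ‖c_1‖ = 4.4721, so e_1 = (0.0000, -0.4472, 0.8944).
e_1·c_2 = 0.0000·4 + (-0.4472)·(-3) + 0.8944·(-1) = 0.4472.
u_2 = c_2 − 0.4472·e_1 = (4.0000, -2.8000, -1.4000).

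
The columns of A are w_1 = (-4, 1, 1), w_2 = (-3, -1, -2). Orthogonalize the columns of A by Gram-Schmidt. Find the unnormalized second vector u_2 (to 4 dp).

w_1 = (-4, 1, 1); ‖w_1‖ = 4.2426, so q_1 = (-0.9428, 0.2357, 0.2357).
q_1·w_2 = (-0.9428)·(-3) + 0.2357·(-1) + 0.2357·(-2) = 2.1213.
u_2 = w_2 − 2.1213·q_1 = (-1.0000, -1.5000, -2.5000).

u_2 = (-1.0000, -1.5000, -2.5000)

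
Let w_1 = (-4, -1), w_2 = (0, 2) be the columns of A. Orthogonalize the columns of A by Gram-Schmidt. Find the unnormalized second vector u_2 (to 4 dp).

e_1 = w_1/‖w_1‖ = (-4, -1)/4.1231 = (-0.9701, -0.2425).
r_{12} = e_1·w_2 = -0.4851.
u_2 = w_2 + 0.4851·e_1 = (-0.4706, 1.8824).

u_2 = (-0.4706, 1.8824)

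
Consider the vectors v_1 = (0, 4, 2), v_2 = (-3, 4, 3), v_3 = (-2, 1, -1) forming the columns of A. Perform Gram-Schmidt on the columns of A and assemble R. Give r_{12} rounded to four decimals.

e_1 = v_1/‖v_1‖ = (0, 4, 2)/4.4721 = (0.0000, 0.8944, 0.4472).
r_{12} = e_1·v_2 = 4.9193.

r_{12} = 4.9193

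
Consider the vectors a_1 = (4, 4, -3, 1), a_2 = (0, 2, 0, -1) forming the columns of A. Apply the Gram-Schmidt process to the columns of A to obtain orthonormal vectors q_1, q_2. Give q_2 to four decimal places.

q_1 = a_1/‖a_1‖ = (4, 4, -3, 1)/6.4807 = (0.6172, 0.6172, -0.4629, 0.1543).
r_{12} = q_1·a_2 = 1.0801.
u_2 = a_2 − 1.0801·q_1 = (-0.6667, 1.3333, 0.5000, -1.1667).
‖u_2‖ = 1.9579, so q_2 = (-0.3405, 0.6810, 0.2554, -0.5959).

q_2 = (-0.3405, 0.6810, 0.2554, -0.5959)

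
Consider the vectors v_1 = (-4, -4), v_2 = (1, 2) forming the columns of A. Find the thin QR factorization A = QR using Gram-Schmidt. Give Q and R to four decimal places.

q_1 = v_1/‖v_1‖ = (-4, -4)/5.6569 = (-0.7071, -0.7071).
r_{12} = q_1·v_2 = -2.1213.
u_2 = v_2 + 2.1213·q_1 = (-0.5000, 0.5000).
‖u_2‖ = 0.7071, so q_2 = (-0.7071, 0.7071).

Q = [[-0.7071, -0.7071], [-0.7071, 0.7071]], R = [[5.6569, -2.1213], [0.0000, 0.7071]]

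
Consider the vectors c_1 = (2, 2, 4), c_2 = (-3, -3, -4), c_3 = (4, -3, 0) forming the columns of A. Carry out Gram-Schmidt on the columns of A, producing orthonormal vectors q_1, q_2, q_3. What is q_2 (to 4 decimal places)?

q_2 = (-0.5774, -0.5774, 0.5774)

c_1 = (2, 2, 4); ‖c_1‖ = 4.8990, so q_1 = (0.4082, 0.4082, 0.8165).
q_1·c_2 = 0.4082·(-3) + 0.4082·(-3) + 0.8165·(-4) = -5.7155.
u_2 = c_2 + 5.7155·q_1 = (-0.6667, -0.6667, 0.6667).
‖u_2‖ = 1.1547, so q_2 = (-0.5774, -0.5774, 0.5774).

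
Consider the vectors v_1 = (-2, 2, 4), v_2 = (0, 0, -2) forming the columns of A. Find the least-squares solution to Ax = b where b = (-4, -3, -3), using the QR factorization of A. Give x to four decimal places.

x = (0.2500, 2.0000)

v_1 = (-2, 2, 4); ‖v_1‖ = 4.8990, so e_1 = (-0.4082, 0.4082, 0.8165).
e_1·v_2 = (-0.4082)·0 + 0.4082·0 + 0.8165·(-2) = -1.6330.
u_2 = v_2 + 1.6330·e_1 = (-0.6667, 0.6667, -0.6667).
‖u_2‖ = 1.1547, so e_2 = (-0.5774, 0.5774, -0.5774).
Qᵀb = (-2.0412, 2.3094).
Back-substitute: x_2 = 2.3094/1.1547 = 2.0000.
x_1 = (-2.0412 + 1.6330·2.0000)/4.8990 = 0.2500.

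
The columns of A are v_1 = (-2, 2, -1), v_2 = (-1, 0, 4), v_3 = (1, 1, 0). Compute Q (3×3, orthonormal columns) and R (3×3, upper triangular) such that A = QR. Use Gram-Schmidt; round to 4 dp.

q_1 = v_1/‖v_1‖ = (-2, 2, -1)/3.0000 = (-0.6667, 0.6667, -0.3333).
r_{12} = q_1·v_2 = -0.6667.
u_2 = v_2 + 0.6667·q_1 = (-1.4444, 0.4444, 3.7778).
‖u_2‖ = 4.0689, so q_2 = (-0.3550, 0.1092, 0.9285).
r_{13} = q_1·v_3 = 0.0000; r_{23} = q_2·v_3 = -0.2458.
u_3 = v_3 + 0.0000·q_1 + 0.2458·q_2 = (0.9128, 1.0268, 0.2282).
‖u_3‖ = 1.3927, so q_3 = (0.6554, 0.7373, 0.1638).

Q = [[-0.6667, -0.3550, 0.6554], [0.6667, 0.1092, 0.7373], [-0.3333, 0.9285, 0.1638]], R = [[3.0000, -0.6667, 0.0000], [0.0000, 4.0689, -0.2458], [0.0000, 0.0000, 1.3927]]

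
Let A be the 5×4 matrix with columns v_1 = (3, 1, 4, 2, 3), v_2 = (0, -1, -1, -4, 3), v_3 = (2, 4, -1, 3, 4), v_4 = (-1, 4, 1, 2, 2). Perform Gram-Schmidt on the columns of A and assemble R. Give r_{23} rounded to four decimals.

r_{23} = -0.1044

q_1 = v_1/‖v_1‖ = (3, 1, 4, 2, 3)/6.2450 = (0.4804, 0.1601, 0.6405, 0.3203, 0.4804).
r_{12} = q_1·v_2 = -0.6405.
u_2 = v_2 + 0.6405·q_1 = (0.3077, -0.8974, -0.5897, -3.7949, 3.3077).
‖u_2‖ = 5.1565, so q_2 = (0.0597, -0.1740, -0.1144, -0.7359, 0.6415).
r_{23} = q_2·v_3 = -0.1044.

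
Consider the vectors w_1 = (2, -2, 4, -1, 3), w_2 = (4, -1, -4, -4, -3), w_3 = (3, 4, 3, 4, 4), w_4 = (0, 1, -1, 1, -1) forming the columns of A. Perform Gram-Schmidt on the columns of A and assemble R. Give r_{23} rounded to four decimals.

r_{23} = -3.5477

w_1 = (2, -2, 4, -1, 3); ‖w_1‖ = 5.8310, so q_1 = (0.3430, -0.3430, 0.6860, -0.1715, 0.5145).
q_1·w_2 = 0.3430·4 + (-0.3430)·(-1) + 0.6860·(-4) + (-0.1715)·(-4) + 0.5145·(-3) = -1.8865.
u_2 = w_2 + 1.8865·q_1 = (4.6471, -1.6471, -2.7059, -4.3235, -2.0294).
‖u_2‖ = 7.3784, so q_2 = (0.6298, -0.2232, -0.3667, -0.5860, -0.2750).
r_{23} = q_2·w_3 = -3.5477.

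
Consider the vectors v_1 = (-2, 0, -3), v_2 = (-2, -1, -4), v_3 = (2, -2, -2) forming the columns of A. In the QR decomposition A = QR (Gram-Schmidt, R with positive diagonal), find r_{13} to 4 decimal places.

v_1 = (-2, 0, -3); ‖v_1‖ = 3.6056, so e_1 = (-0.5547, 0.0000, -0.8321).
r_{13} = e_1·v_3 = 0.5547.

r_{13} = 0.5547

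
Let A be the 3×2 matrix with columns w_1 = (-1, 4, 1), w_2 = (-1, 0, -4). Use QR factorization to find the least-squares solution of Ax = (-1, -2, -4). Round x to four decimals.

w_1 = (-1, 4, 1); ‖w_1‖ = 4.2426, so q_1 = (-0.2357, 0.9428, 0.2357).
q_1·w_2 = (-0.2357)·(-1) + 0.9428·0 + 0.2357·(-4) = -0.7071.
u_2 = w_2 + 0.7071·q_1 = (-1.1667, 0.6667, -3.8333).
‖u_2‖ = 4.0620, so q_2 = (-0.2872, 0.1641, -0.9437).
Qᵀb = (-2.5927, 3.7338).
Back-substitute: x_2 = 3.7338/4.0620 = 0.9192.
x_1 = (-2.5927 + 0.7071·0.9192)/4.2426 = -0.4579.

x = (-0.4579, 0.9192)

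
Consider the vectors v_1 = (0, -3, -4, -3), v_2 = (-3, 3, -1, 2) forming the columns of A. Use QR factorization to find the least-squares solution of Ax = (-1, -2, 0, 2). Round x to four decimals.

x = (0.0166, 0.0514)

v_1 = (0, -3, -4, -3); ‖v_1‖ = 5.8310, so q_1 = (0.0000, -0.5145, -0.6860, -0.5145).
q_1·v_2 = 0.0000·(-3) + (-0.5145)·3 + (-0.6860)·(-1) + (-0.5145)·2 = -1.8865.
u_2 = v_2 + 1.8865·q_1 = (-3.0000, 2.0294, -2.2941, 1.0294).
‖u_2‖ = 4.4092, so q_2 = (-0.6804, 0.4603, -0.5203, 0.2335).
Qᵀb = (0.0000, 0.2268).
Back-substitute: x_2 = 0.2268/4.4092 = 0.0514.
x_1 = (0.0000 + 1.8865·0.0514)/5.8310 = 0.0166.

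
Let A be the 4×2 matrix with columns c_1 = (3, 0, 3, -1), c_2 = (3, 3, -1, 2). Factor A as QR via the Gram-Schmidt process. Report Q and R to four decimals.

Q = [[0.6882, 0.5031], [0.0000, 0.6373], [0.6882, -0.3466], [-0.2294, 0.4696]], R = [[4.3589, 0.9177], [0.0000, 4.7072]]

c_1 = (3, 0, 3, -1); ‖c_1‖ = 4.3589, so q_1 = (0.6882, 0.0000, 0.6882, -0.2294).
q_1·c_2 = 0.6882·3 + 0.0000·3 + 0.6882·(-1) + (-0.2294)·2 = 0.9177.
u_2 = c_2 − 0.9177·q_1 = (2.3684, 3.0000, -1.6316, 2.2105).
‖u_2‖ = 4.7072, so q_2 = (0.5031, 0.6373, -0.3466, 0.4696).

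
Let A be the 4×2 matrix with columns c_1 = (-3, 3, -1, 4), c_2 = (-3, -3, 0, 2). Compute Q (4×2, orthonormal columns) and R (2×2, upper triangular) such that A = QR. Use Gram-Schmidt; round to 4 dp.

e_1 = c_1/‖c_1‖ = (-3, 3, -1, 4)/5.9161 = (-0.5071, 0.5071, -0.1690, 0.6761).
r_{12} = e_1·c_2 = 1.3522.
u_2 = c_2 − 1.3522·e_1 = (-2.3143, -3.6857, 0.2286, 1.0857).
‖u_2‖ = 4.4913, so e_2 = (-0.5153, -0.8206, 0.0509, 0.2417).

Q = [[-0.5071, -0.5153], [0.5071, -0.8206], [-0.1690, 0.0509], [0.6761, 0.2417]], R = [[5.9161, 1.3522], [0.0000, 4.4913]]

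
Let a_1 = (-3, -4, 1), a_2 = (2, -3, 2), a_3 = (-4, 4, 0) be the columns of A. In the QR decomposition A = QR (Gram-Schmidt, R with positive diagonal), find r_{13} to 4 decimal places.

a_1 = (-3, -4, 1); ‖a_1‖ = 5.0990, so e_1 = (-0.5883, -0.7845, 0.1961).
r_{13} = e_1·a_3 = -0.7845.

r_{13} = -0.7845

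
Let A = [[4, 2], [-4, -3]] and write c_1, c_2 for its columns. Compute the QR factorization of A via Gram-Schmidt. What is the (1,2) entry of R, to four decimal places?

e_1 = c_1/‖c_1‖ = (4, -4)/5.6569 = (0.7071, -0.7071).
r_{12} = e_1·c_2 = 3.5355.

r_{12} = 3.5355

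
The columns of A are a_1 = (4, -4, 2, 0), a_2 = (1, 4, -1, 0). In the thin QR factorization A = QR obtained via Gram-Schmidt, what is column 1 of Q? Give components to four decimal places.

a_1 = (4, -4, 2, 0); ‖a_1‖ = 6.0000, so q_1 = (0.6667, -0.6667, 0.3333, 0.0000).

q_1 = (0.6667, -0.6667, 0.3333, 0.0000)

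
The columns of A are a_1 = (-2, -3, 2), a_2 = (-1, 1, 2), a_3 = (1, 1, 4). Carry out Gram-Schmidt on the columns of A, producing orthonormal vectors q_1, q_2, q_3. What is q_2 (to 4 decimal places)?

q_1 = a_1/‖a_1‖ = (-2, -3, 2)/4.1231 = (-0.4851, -0.7276, 0.4851).
r_{12} = q_1·a_2 = 0.7276.
u_2 = a_2 − 0.7276·q_1 = (-0.6471, 1.5294, 1.6471).
‖u_2‖ = 2.3389, so q_2 = (-0.2766, 0.6539, 0.7042).

q_2 = (-0.2766, 0.6539, 0.7042)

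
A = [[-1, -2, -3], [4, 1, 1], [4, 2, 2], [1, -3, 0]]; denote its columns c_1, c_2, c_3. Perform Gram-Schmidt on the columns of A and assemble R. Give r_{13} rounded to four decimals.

q_1 = c_1/‖c_1‖ = (-1, 4, 4, 1)/5.8310 = (-0.1715, 0.6860, 0.6860, 0.1715).
r_{13} = q_1·c_3 = 2.5725.

r_{13} = 2.5725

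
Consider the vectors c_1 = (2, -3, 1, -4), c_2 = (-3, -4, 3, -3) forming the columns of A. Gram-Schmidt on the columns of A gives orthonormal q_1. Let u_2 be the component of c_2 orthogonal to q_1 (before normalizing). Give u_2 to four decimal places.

q_1 = c_1/‖c_1‖ = (2, -3, 1, -4)/5.4772 = (0.3651, -0.5477, 0.1826, -0.7303).
r_{12} = q_1·c_2 = 3.8341.
u_2 = c_2 − 3.8341·q_1 = (-4.4000, -1.9000, 2.3000, -0.2000).

u_2 = (-4.4000, -1.9000, 2.3000, -0.2000)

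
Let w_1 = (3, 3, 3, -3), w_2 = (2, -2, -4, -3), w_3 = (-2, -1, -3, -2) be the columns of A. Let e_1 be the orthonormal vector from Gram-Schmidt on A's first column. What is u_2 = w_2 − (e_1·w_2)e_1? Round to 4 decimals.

w_1 = (3, 3, 3, -3); ‖w_1‖ = 6.0000, so e_1 = (0.5000, 0.5000, 0.5000, -0.5000).
e_1·w_2 = 0.5000·2 + 0.5000·(-2) + 0.5000·(-4) + (-0.5000)·(-3) = -0.5000.
u_2 = w_2 + 0.5000·e_1 = (2.2500, -1.7500, -3.7500, -3.2500).

u_2 = (2.2500, -1.7500, -3.7500, -3.2500)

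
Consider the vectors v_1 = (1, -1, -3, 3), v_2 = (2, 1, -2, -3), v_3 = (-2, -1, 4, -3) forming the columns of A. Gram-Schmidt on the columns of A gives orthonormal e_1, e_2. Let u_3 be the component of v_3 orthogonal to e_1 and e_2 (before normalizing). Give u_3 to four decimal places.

u_3 = (-0.1685, -1.7865, -0.1011, -0.6404)

v_1 = (1, -1, -3, 3); ‖v_1‖ = 4.4721, so e_1 = (0.2236, -0.2236, -0.6708, 0.6708).
e_1·v_2 = 0.2236·2 + (-0.2236)·1 + (-0.6708)·(-2) + 0.6708·(-3) = -0.4472.
u_2 = v_2 + 0.4472·e_1 = (2.1000, 0.9000, -2.3000, -2.7000).
‖u_2‖ = 4.2190, so e_2 = (0.4977, 0.2133, -0.5452, -0.6400).
e_1·v_3 = 0.2236·(-2) + (-0.2236)·(-1) + (-0.6708)·4 + 0.6708·(-3) = -4.9193; e_2·v_3 = 0.4977·(-2) + 0.2133·(-1) + (-0.5452)·4 + (-0.6400)·(-3) = -1.4695.
u_3 = v_3 + 4.9193·e_1 + 1.4695·e_2 = (-0.1685, -1.7865, -0.1011, -0.6404).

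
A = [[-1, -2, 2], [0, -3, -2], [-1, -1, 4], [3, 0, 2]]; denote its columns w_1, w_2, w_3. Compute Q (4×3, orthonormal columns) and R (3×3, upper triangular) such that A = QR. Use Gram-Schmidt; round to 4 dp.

Q = [[-0.3015, -0.4757, 0.3302], [0.0000, -0.8263, -0.4665], [-0.3015, -0.2003, 0.7391], [0.9045, -0.2254, 0.3564]], R = [[3.3166, 0.9045, 0.0000], [0.0000, 3.6307, -0.5509], [0.0000, 0.0000, 5.2628]]

q_1 = w_1/‖w_1‖ = (-1, 0, -1, 3)/3.3166 = (-0.3015, 0.0000, -0.3015, 0.9045).
r_{12} = q_1·w_2 = 0.9045.
u_2 = w_2 − 0.9045·q_1 = (-1.7273, -3.0000, -0.7273, -0.8182).
‖u_2‖ = 3.6307, so q_2 = (-0.4757, -0.8263, -0.2003, -0.2254).
r_{13} = q_1·w_3 = 0.0000; r_{23} = q_2·w_3 = -0.5509.
u_3 = w_3 + 0.0000·q_1 + 0.5509·q_2 = (1.7379, -2.4552, 3.8897, 1.8759).
‖u_3‖ = 5.2628, so q_3 = (0.3302, -0.4665, 0.7391, 0.3564).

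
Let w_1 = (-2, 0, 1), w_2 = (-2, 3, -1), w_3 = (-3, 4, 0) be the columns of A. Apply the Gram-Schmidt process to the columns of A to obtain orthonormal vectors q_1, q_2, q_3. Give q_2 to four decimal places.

q_2 = (-0.2290, 0.8589, -0.4581)

w_1 = (-2, 0, 1); ‖w_1‖ = 2.2361, so q_1 = (-0.8944, 0.0000, 0.4472).
q_1·w_2 = (-0.8944)·(-2) + 0.0000·3 + 0.4472·(-1) = 1.3416.
u_2 = w_2 − 1.3416·q_1 = (-0.8000, 3.0000, -1.6000).
‖u_2‖ = 3.4928, so q_2 = (-0.2290, 0.8589, -0.4581).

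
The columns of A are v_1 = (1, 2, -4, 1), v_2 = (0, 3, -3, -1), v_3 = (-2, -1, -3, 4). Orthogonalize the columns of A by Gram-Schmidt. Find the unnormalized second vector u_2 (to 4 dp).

e_1 = v_1/‖v_1‖ = (1, 2, -4, 1)/4.6904 = (0.2132, 0.4264, -0.8528, 0.2132).
r_{12} = e_1·v_2 = 3.6244.
u_2 = v_2 − 3.6244·e_1 = (-0.7727, 1.4545, 0.0909, -1.7727).

u_2 = (-0.7727, 1.4545, 0.0909, -1.7727)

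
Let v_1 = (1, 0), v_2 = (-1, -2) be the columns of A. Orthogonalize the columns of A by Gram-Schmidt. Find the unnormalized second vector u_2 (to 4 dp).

v_1 = (1, 0); ‖v_1‖ = 1.0000, so q_1 = (1.0000, 0.0000).
q_1·v_2 = 1.0000·(-1) + 0.0000·(-2) = -1.0000.
u_2 = v_2 + 1.0000·q_1 = (0.0000, -2.0000).

u_2 = (0.0000, -2.0000)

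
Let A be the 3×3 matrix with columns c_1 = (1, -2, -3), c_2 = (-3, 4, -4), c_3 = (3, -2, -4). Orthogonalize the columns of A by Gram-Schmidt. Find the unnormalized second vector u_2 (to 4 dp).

c_1 = (1, -2, -3); ‖c_1‖ = 3.7417, so e_1 = (0.2673, -0.5345, -0.8018).
e_1·c_2 = 0.2673·(-3) + (-0.5345)·4 + (-0.8018)·(-4) = 0.2673.
u_2 = c_2 − 0.2673·e_1 = (-3.0714, 4.1429, -3.7857).

u_2 = (-3.0714, 4.1429, -3.7857)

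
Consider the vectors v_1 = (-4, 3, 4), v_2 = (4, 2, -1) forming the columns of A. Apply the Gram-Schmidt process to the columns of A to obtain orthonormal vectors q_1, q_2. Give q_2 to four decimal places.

q_1 = v_1/‖v_1‖ = (-4, 3, 4)/6.4031 = (-0.6247, 0.4685, 0.6247).
r_{12} = q_1·v_2 = -2.1864.
u_2 = v_2 + 2.1864·q_1 = (2.6341, 3.0244, 0.3659).
‖u_2‖ = 4.0273, so q_2 = (0.6541, 0.7510, 0.0908).

q_2 = (0.6541, 0.7510, 0.0908)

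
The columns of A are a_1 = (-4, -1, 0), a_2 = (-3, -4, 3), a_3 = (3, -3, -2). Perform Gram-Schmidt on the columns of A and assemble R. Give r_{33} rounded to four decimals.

a_1 = (-4, -1, 0); ‖a_1‖ = 4.1231, so q_1 = (-0.9701, -0.2425, 0.0000).
q_1·a_2 = (-0.9701)·(-3) + (-0.2425)·(-4) + 0.0000·3 = 3.8806.
u_2 = a_2 − 3.8806·q_1 = (0.7647, -3.0588, 3.0000).
‖u_2‖ = 4.3521, so q_2 = (0.1757, -0.7028, 0.6893).
q_1·a_3 = (-0.9701)·3 + (-0.2425)·(-3) + 0.0000·(-2) = -2.1828; q_2·a_3 = 0.1757·3 + (-0.7028)·(-3) + 0.6893·(-2) = 1.2570.
u_3 = a_3 + 2.1828·q_1 − 1.2570·q_2 = (0.6615, -2.6460, -2.8665).
r_{33} = ‖u_3‖ = 3.9567.

r_{33} = 3.9567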